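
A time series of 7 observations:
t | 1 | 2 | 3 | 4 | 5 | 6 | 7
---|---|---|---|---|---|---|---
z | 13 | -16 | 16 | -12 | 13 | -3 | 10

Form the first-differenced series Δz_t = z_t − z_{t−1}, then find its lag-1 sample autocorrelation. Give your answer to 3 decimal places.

First differences Δz: -29, 32, -28, 25, -16, 13
Mean of differences = -0.5000
Numerator Σ(Δz_t−Δz̄)(Δz_{t+1}−Δz̄) = -3125.7500
Denominator Σ(Δz_t−Δz̄)² = 3697.5000
r_1(Δz) = -3125.7500 / 3697.5000 = -0.845

-0.845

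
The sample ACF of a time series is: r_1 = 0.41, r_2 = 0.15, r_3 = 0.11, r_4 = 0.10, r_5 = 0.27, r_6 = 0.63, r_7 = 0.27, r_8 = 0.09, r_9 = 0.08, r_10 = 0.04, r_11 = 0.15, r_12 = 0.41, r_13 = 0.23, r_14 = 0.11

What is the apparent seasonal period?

The largest autocorrelation is r_6 = 0.63; the remaining lags stay at or below 0.41. The elevated value at lag 1 (0.41), dropping to 0.15 at lag 2, reflects decaying short-term dependence rather than seasonality.
The dominant spike at lag 6 indicates a seasonal period of 6.

6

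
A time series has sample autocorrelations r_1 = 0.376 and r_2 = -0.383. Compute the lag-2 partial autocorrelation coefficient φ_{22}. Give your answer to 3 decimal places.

-0.611

φ_{22} = (r_2 − r_1²) / (1 − r_1²)
r_1² = (0.376)² = 0.141376
Numerator = -0.383 − 0.1414 = -0.5244; denominator = 1 − 0.1414 = 0.8586
φ_{22} = -0.5244 / 0.8586 = -0.611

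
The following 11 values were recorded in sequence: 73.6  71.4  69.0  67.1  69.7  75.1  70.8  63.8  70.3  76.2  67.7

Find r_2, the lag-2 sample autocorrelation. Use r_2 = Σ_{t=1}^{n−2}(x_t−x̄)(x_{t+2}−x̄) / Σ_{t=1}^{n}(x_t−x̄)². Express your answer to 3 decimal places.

-0.697

Mean x̄ = (73.6 + 71.4 + 69.0 + 67.1 + 69.7 + 75.1 + 70.8 + 63.8 + 70.3 + 76.2 + 67.7)/11 = 70.4273
Numerator Σ_{t=1}^{9}(x_t−x̄)(x_{t+2}−x̄) = -91.4706
Denominator Σ(x_t−x̄)² = 131.3218
r_2 = -91.4706 / 131.3218 = -0.697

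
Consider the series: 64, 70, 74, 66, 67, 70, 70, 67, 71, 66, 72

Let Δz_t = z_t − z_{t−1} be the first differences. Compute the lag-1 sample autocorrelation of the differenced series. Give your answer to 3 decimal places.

First differences Δz: 6, 4, -8, 1, 3, 0, -3, 4, -5, 6
Mean of differences = 0.8000
Numerator Σ(Δz_t−Δz̄)(Δz_{t+1}−Δz̄) = -72.4400
Denominator Σ(Δz_t−Δz̄)² = 205.6000
r_1(Δz) = -72.4400 / 205.6000 = -0.352

-0.352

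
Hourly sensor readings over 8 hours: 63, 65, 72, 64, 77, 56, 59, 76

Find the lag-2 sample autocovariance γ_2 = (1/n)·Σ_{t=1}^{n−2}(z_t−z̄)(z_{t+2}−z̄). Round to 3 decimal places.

-13.750

Mean z̄ = (63 + 65 + 72 + 64 + 77 + 56 + 59 + 76)/8 = 66.5000
Σ_{t=1}^{6}(z_t−z̄)(z_{t+2}−z̄) = -110.0000
γ_2 = -110.0000 / 8 = -13.750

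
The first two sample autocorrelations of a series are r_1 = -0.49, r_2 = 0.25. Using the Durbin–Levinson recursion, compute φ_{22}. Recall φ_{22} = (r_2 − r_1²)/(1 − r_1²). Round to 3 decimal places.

φ_{22} = (r_2 − r_1²) / (1 − r_1²)
r_1² = (-0.49)² = 0.2401
Numerator = 0.25 − 0.2401 = 0.0099; denominator = 1 − 0.2401 = 0.7599
φ_{22} = 0.0099 / 0.7599 = 0.013

0.013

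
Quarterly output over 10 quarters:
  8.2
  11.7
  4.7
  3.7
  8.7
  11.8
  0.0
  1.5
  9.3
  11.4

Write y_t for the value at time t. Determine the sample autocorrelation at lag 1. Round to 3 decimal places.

Mean ȳ = (8.2 + 11.7 + 4.7 + 3.7 + 8.7 + 11.8 + 0.0 + 1.5 + 9.3 + 11.4)/10 = 7.1000
Numerator Σ_{t=1}^{9}(y_t−ȳ)(y_{t+1}−ȳ) = 7.7900
Denominator Σ(y_t−ȳ)² = 169.4400
r_1 = 7.7900 / 169.4400 = 0.046

0.046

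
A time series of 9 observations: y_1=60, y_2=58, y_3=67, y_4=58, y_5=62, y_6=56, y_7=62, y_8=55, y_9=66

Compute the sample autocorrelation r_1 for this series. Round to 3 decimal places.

Mean ȳ = (60 + 58 + 67 + 58 + 62 + 56 + 62 + 55 + 66)/9 = 60.4444
Numerator Σ_{t=1}^{8}(y_t−ȳ)(y_{t+1}−ȳ) = -87.3086
Denominator Σ(y_t−ȳ)² = 140.2222
r_1 = -87.3086 / 140.2222 = -0.623

-0.623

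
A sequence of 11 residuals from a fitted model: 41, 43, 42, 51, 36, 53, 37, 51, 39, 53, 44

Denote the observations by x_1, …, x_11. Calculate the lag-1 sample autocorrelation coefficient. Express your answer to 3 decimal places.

-0.818

Mean x̄ = (41 + 43 + 42 + 51 + 36 + 53 + 37 + 51 + 39 + 53 + 44)/11 = 44.5455
Numerator Σ_{t=1}^{10}(x_t−x̄)(x_{t+1}−x̄) = -334.2066
Denominator Σ(x_t−x̄)² = 408.7273
r_1 = -334.2066 / 408.7273 = -0.818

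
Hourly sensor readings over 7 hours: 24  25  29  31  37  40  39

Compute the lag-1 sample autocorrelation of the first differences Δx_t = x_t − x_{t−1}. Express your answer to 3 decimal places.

First differences Δx: 1, 4, 2, 6, 3, -1
Mean of differences = 2.5000
Numerator Σ(Δx_t−Δx̄)(Δx_{t+1}−Δx̄) = -4.7500
Denominator Σ(Δx_t−Δx̄)² = 29.5000
r_1(Δx) = -4.7500 / 29.5000 = -0.161

-0.161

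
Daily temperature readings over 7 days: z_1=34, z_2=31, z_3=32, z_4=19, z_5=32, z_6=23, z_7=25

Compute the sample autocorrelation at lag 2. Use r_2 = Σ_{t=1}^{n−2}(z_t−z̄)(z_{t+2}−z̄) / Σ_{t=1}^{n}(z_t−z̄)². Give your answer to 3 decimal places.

Mean z̄ = (34 + 31 + 32 + 19 + 32 + 23 + 25)/7 = 28.0000
Deviations from mean: 6.0000, 3.0000, 4.0000, -9.0000, 4.0000, -5.0000, -3.0000
Numerator Σ_{t=1}^{5}(z_t−z̄)(z_{t+2}−z̄) = 46.0000
Denominator Σ(z_t−z̄)² = 192.0000
r_2 = 46.0000 / 192.0000 = 0.240

0.240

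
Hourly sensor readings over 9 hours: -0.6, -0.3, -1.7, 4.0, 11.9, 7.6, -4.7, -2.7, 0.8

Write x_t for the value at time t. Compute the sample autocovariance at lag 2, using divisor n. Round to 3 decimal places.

-11.382

Mean x̄ = (-0.6 − 0.3 − 1.7 + 4.0 + 11.9 + 7.6 − 4.7 − 2.7 + 0.8)/9 = 1.5889
Σ_{t=1}^{7}(x_t−x̄)(x_{t+2}−x̄) = -102.4391
γ_2 = -102.4391 / 9 = -11.382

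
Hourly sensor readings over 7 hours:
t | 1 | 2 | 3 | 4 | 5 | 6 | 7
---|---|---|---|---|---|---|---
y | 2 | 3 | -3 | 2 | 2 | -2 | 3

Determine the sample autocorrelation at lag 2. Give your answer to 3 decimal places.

-0.194

Mean ȳ = (2 + 3 − 3 + 2 + 2 − 2 + 3)/7 = 1.0000
Σ(y_t−ȳ)(y_{t+2}−ȳ) = (-4.0000) + (2.0000) + (-4.0000) + (-3.0000) + (2.0000) = -7.0000
Denominator Σ(y_t−ȳ)² = 36.0000
r_2 = -7.0000 / 36.0000 = -0.194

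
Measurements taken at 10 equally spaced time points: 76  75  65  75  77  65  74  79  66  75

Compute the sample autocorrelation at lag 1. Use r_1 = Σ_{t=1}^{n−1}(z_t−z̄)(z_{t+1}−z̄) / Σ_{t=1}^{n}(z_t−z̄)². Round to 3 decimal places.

-0.442

Mean z̄ = (76 + 75 + 65 + 75 + 77 + 65 + 74 + 79 + 66 + 75)/10 = 72.7000
Numerator Σ_{t=1}^{9}(z_t−z̄)(z_{t+1}−z̄) = -110.4900
Denominator Σ(z_t−z̄)² = 250.1000
r_1 = -110.4900 / 250.1000 = -0.442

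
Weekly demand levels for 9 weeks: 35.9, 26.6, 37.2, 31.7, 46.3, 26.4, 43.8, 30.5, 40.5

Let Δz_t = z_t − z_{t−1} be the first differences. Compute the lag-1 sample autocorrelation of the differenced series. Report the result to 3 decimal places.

-0.877

First differences Δz: -9.3, 10.6, -5.5, 14.6, -19.9, 17.4, -13.3, 10.0
Mean of differences = 0.5750
Numerator Σ(Δz_t−Δz̄)(Δz_{t+1}−Δz̄) = -1240.9731
Denominator Σ(Δz_t−Δz̄)² = 1415.2750
r_1(Δz) = -1240.9731 / 1415.2750 = -0.877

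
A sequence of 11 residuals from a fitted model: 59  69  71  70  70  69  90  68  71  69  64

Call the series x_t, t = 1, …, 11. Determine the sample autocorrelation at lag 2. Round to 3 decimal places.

Mean x̄ = (59 + 69 + 71 + 70 + 70 + 69 + 90 + 68 + 71 + 69 + 64)/11 = 70.0000
Numerator Σ_{t=1}^{9}(x_t−x̄)(x_{t+2}−x̄) = 7.0000
Denominator Σ(x_t−x̄)² = 566.0000
r_2 = 7.0000 / 566.0000 = 0.012

0.012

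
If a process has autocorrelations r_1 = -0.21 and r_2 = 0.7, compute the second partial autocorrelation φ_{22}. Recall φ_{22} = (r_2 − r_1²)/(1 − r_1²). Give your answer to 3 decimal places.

0.686

φ_{22} = (r_2 − r_1²) / (1 − r_1²)
r_1² = (-0.21)² = 0.0441
Numerator = 0.7 − 0.0441 = 0.6559; denominator = 1 − 0.0441 = 0.9559
φ_{22} = 0.6559 / 0.9559 = 0.686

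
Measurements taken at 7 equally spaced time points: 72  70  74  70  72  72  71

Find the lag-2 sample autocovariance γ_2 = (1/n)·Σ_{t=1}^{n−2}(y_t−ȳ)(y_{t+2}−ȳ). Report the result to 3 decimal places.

0.519

Mean ȳ = (72 + 70 + 74 + 70 + 72 + 72 + 71)/7 = 71.5714
Σ_{t=1}^{5}(y_t−ȳ)(y_{t+2}−ȳ) = 3.6327
γ_2 = 3.6327 / 7 = 0.519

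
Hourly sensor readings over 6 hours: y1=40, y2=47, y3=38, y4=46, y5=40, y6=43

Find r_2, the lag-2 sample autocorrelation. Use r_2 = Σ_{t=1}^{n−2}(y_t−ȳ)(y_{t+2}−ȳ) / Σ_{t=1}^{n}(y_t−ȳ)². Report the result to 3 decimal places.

Mean ȳ = (40 + 47 + 38 + 46 + 40 + 43)/6 = 42.3333
Deviations from mean: -2.3333, 4.6667, -4.3333, 3.6667, -2.3333, 0.6667
Σ(y_t−ȳ)(y_{t+2}−ȳ) = (10.1111) + (17.1111) + (10.1111) + (2.4444) = 39.7778
Denominator Σ(y_t−ȳ)² = 65.3333
r_2 = 39.7778 / 65.3333 = 0.609

0.609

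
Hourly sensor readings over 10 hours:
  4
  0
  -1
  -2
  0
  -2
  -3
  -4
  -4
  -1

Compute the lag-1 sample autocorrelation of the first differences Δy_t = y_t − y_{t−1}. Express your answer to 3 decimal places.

-0.016

First differences Δy: -4, -1, -1, 2, -2, -1, -1, 0, 3
Mean of differences = -0.5556
Numerator Σ(Δy_t−Δȳ)(Δy_{t+1}−Δȳ) = -0.5309
Denominator Σ(Δy_t−Δȳ)² = 34.2222
r_1(Δy) = -0.5309 / 34.2222 = -0.016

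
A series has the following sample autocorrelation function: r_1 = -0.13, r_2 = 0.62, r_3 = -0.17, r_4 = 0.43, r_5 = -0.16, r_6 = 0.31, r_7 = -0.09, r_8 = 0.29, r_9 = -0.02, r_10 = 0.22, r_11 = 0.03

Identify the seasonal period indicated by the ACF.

The largest autocorrelation is r_2 = 0.62, with weaker echoes at lags 4 (0.43), 6 (0.31), 8 (0.29) and 10 (0.22); the remaining lags stay at or below 0.03.
The dominant spike at lag 2 indicates a seasonal period of 2.

2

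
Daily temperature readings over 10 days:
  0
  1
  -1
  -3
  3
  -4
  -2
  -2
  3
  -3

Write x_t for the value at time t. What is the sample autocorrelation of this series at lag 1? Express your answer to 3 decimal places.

-0.479

Mean x̄ = (0 + 1 − 1 − 3 + 3 − 4 − 2 − 2 + 3 − 3)/10 = -0.8000
Numerator Σ_{t=1}^{9}(x_t−x̄)(x_{t+1}−x̄) = -26.6400
Denominator Σ(x_t−x̄)² = 55.6000
r_1 = -26.6400 / 55.6000 = -0.479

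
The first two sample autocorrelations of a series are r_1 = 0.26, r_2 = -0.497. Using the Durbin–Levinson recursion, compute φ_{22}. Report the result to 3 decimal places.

φ_{22} = (r_2 − r_1²) / (1 − r_1²)
r_1² = (0.26)² = 0.0676
Numerator = -0.497 − 0.0676 = -0.5646; denominator = 1 − 0.0676 = 0.9324
φ_{22} = -0.5646 / 0.9324 = -0.606

-0.606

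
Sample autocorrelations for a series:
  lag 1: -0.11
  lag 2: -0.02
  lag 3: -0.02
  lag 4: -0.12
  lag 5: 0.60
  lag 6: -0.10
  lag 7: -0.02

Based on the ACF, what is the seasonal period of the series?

5

The largest autocorrelation is r_5 = 0.60; the remaining lags stay at or below -0.02.
The dominant spike at lag 5 indicates a seasonal period of 5.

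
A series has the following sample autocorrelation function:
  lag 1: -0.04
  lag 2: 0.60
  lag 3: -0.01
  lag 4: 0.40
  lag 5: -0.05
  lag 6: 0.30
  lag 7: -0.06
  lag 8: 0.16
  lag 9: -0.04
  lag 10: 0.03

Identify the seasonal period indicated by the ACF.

The largest autocorrelation is r_2 = 0.60, with weaker echoes at lags 4 (0.40), 6 (0.30) and 8 (0.16); the remaining lags stay at or below 0.03.
The dominant spike at lag 2 indicates a seasonal period of 2.

2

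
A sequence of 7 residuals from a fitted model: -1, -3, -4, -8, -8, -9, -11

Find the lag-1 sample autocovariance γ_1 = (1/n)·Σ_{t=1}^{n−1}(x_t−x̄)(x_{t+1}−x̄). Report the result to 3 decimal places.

5.907

Mean x̄ = (-1 − 3 − 4 − 8 − 8 − 9 − 11)/7 = -6.2857
Σ_{t=1}^{6}(x_t−x̄)(x_{t+1}−x̄) = 41.3469
γ_1 = 41.3469 / 7 = 5.907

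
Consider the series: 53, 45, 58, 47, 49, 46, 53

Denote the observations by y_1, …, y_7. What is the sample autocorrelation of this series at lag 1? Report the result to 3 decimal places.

-0.627

Mean ȳ = (53 + 45 + 58 + 47 + 49 + 46 + 53)/7 = 50.1429
Σ(y_t−ȳ)(y_{t+1}−ȳ) = (-14.6939) + (-40.4082) + (-24.6939) + (3.5918) + (4.7347) + (-11.8367) = -83.3061
Denominator Σ(y_t−ȳ)² = 132.8571
r_1 = -83.3061 / 132.8571 = -0.627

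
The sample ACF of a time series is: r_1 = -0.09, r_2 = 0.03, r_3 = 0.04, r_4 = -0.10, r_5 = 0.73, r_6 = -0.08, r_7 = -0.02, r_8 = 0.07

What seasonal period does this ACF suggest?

5

The largest autocorrelation is r_5 = 0.73; the remaining lags stay at or below 0.07.
The dominant spike at lag 5 indicates a seasonal period of 5.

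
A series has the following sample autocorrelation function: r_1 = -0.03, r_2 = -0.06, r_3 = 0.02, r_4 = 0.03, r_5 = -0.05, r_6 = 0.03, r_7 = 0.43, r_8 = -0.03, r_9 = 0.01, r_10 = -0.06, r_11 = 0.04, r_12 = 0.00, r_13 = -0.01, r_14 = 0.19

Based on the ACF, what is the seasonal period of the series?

The largest autocorrelation is r_7 = 0.43, with a weaker echo at lag 14 (0.19); the remaining lags stay at or below 0.04.
The dominant spike at lag 7 indicates a seasonal period of 7.

7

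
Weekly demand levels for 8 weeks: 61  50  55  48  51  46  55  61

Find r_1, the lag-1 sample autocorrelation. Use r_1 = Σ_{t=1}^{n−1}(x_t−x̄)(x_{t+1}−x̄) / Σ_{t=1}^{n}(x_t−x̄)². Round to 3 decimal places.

-0.042

Mean x̄ = (61 + 50 + 55 + 48 + 51 + 46 + 55 + 61)/8 = 53.3750
Σ(x_t−x̄)(x_{t+1}−x̄) = (-25.7344) + (-5.4844) + (-8.7344) + (12.7656) + (17.5156) + (-11.9844) + (12.3906) = -9.2656
Denominator Σ(x_t−x̄)² = 221.8750
r_1 = -9.2656 / 221.8750 = -0.042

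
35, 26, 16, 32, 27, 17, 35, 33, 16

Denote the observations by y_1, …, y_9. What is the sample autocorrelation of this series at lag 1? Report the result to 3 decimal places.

Mean ȳ = (35 + 26 + 16 + 32 + 27 + 17 + 35 + 33 + 16)/9 = 26.3333
Numerator Σ_{t=1}^{8}(y_t−ȳ)(y_{t+1}−ȳ) = -152.4444
Denominator Σ(y_t−ȳ)² = 528.0000
r_1 = -152.4444 / 528.0000 = -0.289

-0.289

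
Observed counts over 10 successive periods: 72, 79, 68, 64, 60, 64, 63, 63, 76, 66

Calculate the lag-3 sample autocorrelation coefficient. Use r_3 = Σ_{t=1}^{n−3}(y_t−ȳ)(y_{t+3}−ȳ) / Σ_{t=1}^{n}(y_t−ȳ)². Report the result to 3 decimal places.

Mean ȳ = (72 + 79 + 68 + 64 + 60 + 64 + 63 + 63 + 76 + 66)/10 = 67.5000
Numerator Σ_{t=1}^{7}(y_t−ȳ)(y_{t+3}−ȳ) = -77.2500
Denominator Σ(y_t−ȳ)² = 348.5000
r_3 = -77.2500 / 348.5000 = -0.222

-0.222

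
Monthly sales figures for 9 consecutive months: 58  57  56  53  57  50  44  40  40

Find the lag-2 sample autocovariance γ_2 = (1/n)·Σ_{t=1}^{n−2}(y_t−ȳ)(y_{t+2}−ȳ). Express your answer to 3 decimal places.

Mean ȳ = (58 + 57 + 56 + 53 + 57 + 50 + 44 + 40 + 40)/9 = 50.5556
Σ_{t=1}^{7}(y_t−ȳ)(y_{t+2}−ȳ) = 122.8272
γ_2 = 122.8272 / 9 = 13.647

13.647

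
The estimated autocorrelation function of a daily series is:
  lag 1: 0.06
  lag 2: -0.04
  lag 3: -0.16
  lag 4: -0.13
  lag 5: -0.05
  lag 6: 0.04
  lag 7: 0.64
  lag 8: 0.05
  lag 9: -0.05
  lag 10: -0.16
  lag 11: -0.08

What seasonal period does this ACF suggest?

The largest autocorrelation is r_7 = 0.64; the remaining lags stay at or below 0.06.
The dominant spike at lag 7 indicates a seasonal period of 7.

7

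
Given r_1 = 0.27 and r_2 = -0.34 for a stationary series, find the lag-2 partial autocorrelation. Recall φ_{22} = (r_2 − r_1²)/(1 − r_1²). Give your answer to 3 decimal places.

-0.445

φ_{22} = (r_2 − r_1²) / (1 − r_1²)
r_1² = (0.27)² = 0.0729
Numerator = -0.34 − 0.0729 = -0.4129; denominator = 1 − 0.0729 = 0.9271
φ_{22} = -0.4129 / 0.9271 = -0.445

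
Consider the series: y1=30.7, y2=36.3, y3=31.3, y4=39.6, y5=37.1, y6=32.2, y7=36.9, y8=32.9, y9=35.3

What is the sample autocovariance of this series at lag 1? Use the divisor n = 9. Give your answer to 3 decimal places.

-3.698

Mean ȳ = (30.7 + 36.3 + 31.3 + 39.6 + 37.1 + 32.2 + 36.9 + 32.9 + 35.3)/9 = 34.7000
Σ_{t=1}^{8}(y_t−ȳ)(y_{t+1}−ȳ) = -33.2800
γ_1 = -33.2800 / 9 = -3.698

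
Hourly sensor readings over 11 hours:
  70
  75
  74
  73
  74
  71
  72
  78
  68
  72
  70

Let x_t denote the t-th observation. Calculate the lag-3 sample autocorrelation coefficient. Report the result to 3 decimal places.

Mean x̄ = (70 + 75 + 74 + 73 + 74 + 71 + 72 + 78 + 68 + 72 + 70)/11 = 72.4545
Numerator Σ_{t=1}^{8}(x_t−x̄)(x_{t+3}−x̄) = 1.7438
Denominator Σ(x_t−x̄)² = 76.7273
r_3 = 1.7438 / 76.7273 = 0.023

0.023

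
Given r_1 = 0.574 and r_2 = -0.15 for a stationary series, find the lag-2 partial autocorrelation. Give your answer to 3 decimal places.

φ_{22} = (r_2 − r_1²) / (1 − r_1²)
r_1² = (0.574)² = 0.329476
Numerator = -0.15 − 0.3295 = -0.4795; denominator = 1 − 0.3295 = 0.6705
φ_{22} = -0.4795 / 0.6705 = -0.715

-0.715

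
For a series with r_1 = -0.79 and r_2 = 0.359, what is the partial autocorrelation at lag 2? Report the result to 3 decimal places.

φ_{22} = (r_2 − r_1²) / (1 − r_1²)
r_1² = (-0.79)² = 0.6241
Numerator = 0.359 − 0.6241 = -0.2651; denominator = 1 − 0.6241 = 0.3759
φ_{22} = -0.2651 / 0.3759 = -0.705

-0.705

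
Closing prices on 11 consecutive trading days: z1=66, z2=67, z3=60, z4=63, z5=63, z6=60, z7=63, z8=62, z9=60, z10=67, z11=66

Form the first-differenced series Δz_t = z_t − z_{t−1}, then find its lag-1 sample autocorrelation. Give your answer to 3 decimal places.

First differences Δz: 1, -7, 3, 0, -3, 3, -1, -2, 7, -1
Mean of differences = 0.0000
Numerator Σ(Δz_t−Δz̄)(Δz_{t+1}−Δz̄) = -59.0000
Denominator Σ(Δz_t−Δz̄)² = 132.0000
r_1(Δz) = -59.0000 / 132.0000 = -0.447

-0.447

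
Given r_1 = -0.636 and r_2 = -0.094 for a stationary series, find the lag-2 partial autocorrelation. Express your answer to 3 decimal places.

φ_{22} = (r_2 − r_1²) / (1 − r_1²)
r_1² = (-0.636)² = 0.404496
Numerator = -0.094 − 0.4045 = -0.4985; denominator = 1 − 0.4045 = 0.5955
φ_{22} = -0.4985 / 0.5955 = -0.837

-0.837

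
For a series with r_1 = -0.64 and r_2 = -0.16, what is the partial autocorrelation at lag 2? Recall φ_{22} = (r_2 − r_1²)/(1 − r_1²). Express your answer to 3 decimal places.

-0.965

φ_{22} = (r_2 − r_1²) / (1 − r_1²)
r_1² = (-0.64)² = 0.4096
Numerator = -0.16 − 0.4096 = -0.5696; denominator = 1 − 0.4096 = 0.5904
φ_{22} = -0.5696 / 0.5904 = -0.965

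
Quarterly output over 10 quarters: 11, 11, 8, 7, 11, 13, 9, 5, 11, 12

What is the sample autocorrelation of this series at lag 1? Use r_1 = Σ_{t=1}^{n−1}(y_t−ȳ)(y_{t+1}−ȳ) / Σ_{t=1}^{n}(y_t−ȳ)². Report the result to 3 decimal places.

Mean ȳ = (11 + 11 + 8 + 7 + 11 + 13 + 9 + 5 + 11 + 12)/10 = 9.8000
Numerator Σ_{t=1}^{9}(y_t−ȳ)(y_{t+1}−ȳ) = 2.9600
Denominator Σ(y_t−ȳ)² = 55.6000
r_1 = 2.9600 / 55.6000 = 0.053

0.053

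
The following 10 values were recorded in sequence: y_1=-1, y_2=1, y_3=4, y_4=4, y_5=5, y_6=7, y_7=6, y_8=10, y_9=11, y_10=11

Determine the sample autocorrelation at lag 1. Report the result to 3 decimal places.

0.635

Mean ȳ = (-1 + 1 + 4 + 4 + 5 + 7 + 6 + 10 + 11 + 11)/10 = 5.8000
Numerator Σ_{t=1}^{9}(y_t−ȳ)(y_{t+1}−ȳ) = 94.9600
Denominator Σ(y_t−ȳ)² = 149.6000
r_1 = 94.9600 / 149.6000 = 0.635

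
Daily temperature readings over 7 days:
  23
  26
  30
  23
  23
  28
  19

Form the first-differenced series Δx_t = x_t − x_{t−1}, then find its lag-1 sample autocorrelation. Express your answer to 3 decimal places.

-0.339

First differences Δx: 3, 4, -7, 0, 5, -9
Mean of differences = -0.6667
Numerator Σ(Δx_t−Δx̄)(Δx_{t+1}−Δx̄) = -60.1111
Denominator Σ(Δx_t−Δx̄)² = 177.3333
r_1(Δx) = -60.1111 / 177.3333 = -0.339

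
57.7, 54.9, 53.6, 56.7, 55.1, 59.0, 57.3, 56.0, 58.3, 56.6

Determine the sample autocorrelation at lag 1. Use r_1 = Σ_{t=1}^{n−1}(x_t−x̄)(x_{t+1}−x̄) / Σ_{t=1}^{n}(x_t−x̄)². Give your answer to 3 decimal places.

-0.030

Mean x̄ = (57.7 + 54.9 + 53.6 + 56.7 + 55.1 + 59.0 + 57.3 + 56.0 + 58.3 + 56.6)/10 = 56.5200
Numerator Σ_{t=1}^{9}(x_t−x̄)(x_{t+1}−x̄) = -0.7384
Denominator Σ(x_t−x̄)² = 24.7960
r_1 = -0.7384 / 24.7960 = -0.030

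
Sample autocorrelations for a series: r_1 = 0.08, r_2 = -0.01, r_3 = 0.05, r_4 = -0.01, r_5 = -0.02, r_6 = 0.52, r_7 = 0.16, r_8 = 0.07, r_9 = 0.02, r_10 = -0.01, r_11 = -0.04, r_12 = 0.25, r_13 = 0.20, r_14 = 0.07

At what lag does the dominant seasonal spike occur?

The largest autocorrelation is r_6 = 0.52, with a weaker echo at lag 12 (0.25); the remaining lags stay at or below 0.20.
The dominant spike at lag 6 indicates a seasonal period of 6.

6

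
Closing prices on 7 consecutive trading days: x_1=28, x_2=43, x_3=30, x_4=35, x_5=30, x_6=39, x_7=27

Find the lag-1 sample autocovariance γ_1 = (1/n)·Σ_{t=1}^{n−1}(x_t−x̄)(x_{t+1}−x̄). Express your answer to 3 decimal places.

-21.105

Mean x̄ = (28 + 43 + 30 + 35 + 30 + 39 + 27)/7 = 33.1429
Deviations: -5.1429, 9.8571, -3.1429, 1.8571, -3.1429, 5.8571, -6.1429
Σ_{t=1}^{6}(x_t−x̄)(x_{t+1}−x̄) = -147.7347
γ_1 = -147.7347 / 7 = -21.105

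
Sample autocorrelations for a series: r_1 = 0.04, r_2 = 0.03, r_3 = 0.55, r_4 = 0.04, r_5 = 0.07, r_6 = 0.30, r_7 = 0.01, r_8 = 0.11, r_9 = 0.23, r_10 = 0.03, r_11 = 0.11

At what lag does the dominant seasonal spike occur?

The largest autocorrelation is r_3 = 0.55, with weaker echoes at lags 6 (0.30) and 9 (0.23); the remaining lags stay at or below 0.11.
The dominant spike at lag 3 indicates a seasonal period of 3.

3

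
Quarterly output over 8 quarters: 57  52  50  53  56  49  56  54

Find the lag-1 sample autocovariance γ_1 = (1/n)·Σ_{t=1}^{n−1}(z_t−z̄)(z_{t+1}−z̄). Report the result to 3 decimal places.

-2.674

Mean z̄ = (57 + 52 + 50 + 53 + 56 + 49 + 56 + 54)/8 = 53.3750
Σ_{t=1}^{7}(z_t−z̄)(z_{t+1}−z̄) = -21.3906
γ_1 = -21.3906 / 8 = -2.674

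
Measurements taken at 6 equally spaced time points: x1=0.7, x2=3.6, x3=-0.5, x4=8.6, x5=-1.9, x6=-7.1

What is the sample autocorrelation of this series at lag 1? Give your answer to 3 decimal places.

Mean x̄ = (0.7 + 3.6 − 0.5 + 8.6 − 1.9 − 7.1)/6 = 0.5667
Σ(x_t−x̄)(x_{t+1}−x̄) = (0.4044) + (-3.2356) + (-8.5689) + (-19.8156) + (18.9111) = -12.3044
Denominator Σ(x_t−x̄)² = 139.7533
r_1 = -12.3044 / 139.7533 = -0.088

-0.088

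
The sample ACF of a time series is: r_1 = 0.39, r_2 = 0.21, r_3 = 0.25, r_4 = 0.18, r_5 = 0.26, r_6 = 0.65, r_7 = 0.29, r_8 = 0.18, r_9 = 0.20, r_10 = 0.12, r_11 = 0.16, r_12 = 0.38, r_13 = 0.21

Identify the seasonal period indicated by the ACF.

6

The largest autocorrelation is r_6 = 0.65; the remaining lags stay at or below 0.39. The elevated value at lag 1 (0.39), dropping to 0.21 at lag 2, reflects decaying short-term dependence rather than seasonality.
The dominant spike at lag 6 indicates a seasonal period of 6.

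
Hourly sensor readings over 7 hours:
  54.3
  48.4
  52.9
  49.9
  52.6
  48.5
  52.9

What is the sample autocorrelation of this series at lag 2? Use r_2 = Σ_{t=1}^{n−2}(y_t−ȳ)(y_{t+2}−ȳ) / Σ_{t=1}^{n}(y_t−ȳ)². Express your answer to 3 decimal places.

0.496

Mean ȳ = (54.3 + 48.4 + 52.9 + 49.9 + 52.6 + 48.5 + 52.9)/7 = 51.3571
Deviations from mean: 2.9429, -2.9571, 1.5429, -1.4571, 1.2429, -2.8571, 1.5429
Σ(y_t−ȳ)(y_{t+2}−ȳ) = (4.5404) + (4.3090) + (1.9176) + (4.1633) + (1.9176) = 16.8478
Denominator Σ(y_t−ȳ)² = 33.9971
r_2 = 16.8478 / 33.9971 = 0.496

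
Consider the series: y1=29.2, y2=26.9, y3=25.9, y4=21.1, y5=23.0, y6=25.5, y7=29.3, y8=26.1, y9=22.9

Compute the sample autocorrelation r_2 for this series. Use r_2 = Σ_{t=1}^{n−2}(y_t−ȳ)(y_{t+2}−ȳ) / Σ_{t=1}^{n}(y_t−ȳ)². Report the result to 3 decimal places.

-0.396

Mean ȳ = (29.2 + 26.9 + 25.9 + 21.1 + 23.0 + 25.5 + 29.3 + 26.1 + 22.9)/9 = 25.5444
Numerator Σ_{t=1}^{7}(y_t−ȳ)(y_{t+2}−ȳ) = -24.9440
Denominator Σ(y_t−ȳ)² = 62.9622
r_2 = -24.9440 / 62.9622 = -0.396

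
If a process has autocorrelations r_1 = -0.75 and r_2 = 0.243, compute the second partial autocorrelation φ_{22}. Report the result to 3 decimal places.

-0.730

φ_{22} = (r_2 − r_1²) / (1 − r_1²)
r_1² = (-0.75)² = 0.5625
Numerator = 0.243 − 0.5625 = -0.3195; denominator = 1 − 0.5625 = 0.4375
φ_{22} = -0.3195 / 0.4375 = -0.730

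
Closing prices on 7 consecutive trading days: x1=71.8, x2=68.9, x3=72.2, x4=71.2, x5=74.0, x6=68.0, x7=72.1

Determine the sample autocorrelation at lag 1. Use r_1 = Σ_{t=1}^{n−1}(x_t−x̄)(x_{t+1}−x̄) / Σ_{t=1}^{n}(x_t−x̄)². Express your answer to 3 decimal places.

-0.610

Mean x̄ = (71.8 + 68.9 + 72.2 + 71.2 + 74.0 + 68.0 + 72.1)/7 = 71.1714
Deviations from mean: 0.6286, -2.2714, 1.0286, 0.0286, 2.8286, -3.1714, 0.9286
Σ(x_t−x̄)(x_{t+1}−x̄) = (-1.4278) + (-2.3363) + (0.0294) + (0.0808) + (-8.9706) + (-2.9449) = -15.5694
Denominator Σ(x_t−x̄)² = 25.5343
r_1 = -15.5694 / 25.5343 = -0.610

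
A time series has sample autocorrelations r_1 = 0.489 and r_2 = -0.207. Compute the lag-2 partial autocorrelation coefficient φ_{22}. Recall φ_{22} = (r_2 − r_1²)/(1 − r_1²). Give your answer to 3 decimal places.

-0.586

φ_{22} = (r_2 − r_1²) / (1 − r_1²)
r_1² = (0.489)² = 0.239121
Numerator = -0.207 − 0.2391 = -0.4461; denominator = 1 − 0.2391 = 0.7609
φ_{22} = -0.4461 / 0.7609 = -0.586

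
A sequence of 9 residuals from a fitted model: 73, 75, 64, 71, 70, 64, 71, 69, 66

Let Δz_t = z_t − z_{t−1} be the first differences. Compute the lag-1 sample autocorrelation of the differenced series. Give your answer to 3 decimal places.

-0.585

First differences Δz: 2, -11, 7, -1, -6, 7, -2, -3
Mean of differences = -0.8750
Numerator Σ(Δz_t−Δz̄)(Δz_{t+1}−Δz̄) = -156.0156
Denominator Σ(Δz_t−Δz̄)² = 266.8750
r_1(Δz) = -156.0156 / 266.8750 = -0.585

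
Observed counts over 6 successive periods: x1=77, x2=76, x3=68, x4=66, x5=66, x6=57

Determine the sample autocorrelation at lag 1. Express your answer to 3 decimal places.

0.353

Mean x̄ = (77 + 76 + 68 + 66 + 66 + 57)/6 = 68.3333
Σ(x_t−x̄)(x_{t+1}−x̄) = (66.4444) + (-2.5556) + (0.7778) + (5.4444) + (26.4444) = 96.5556
Denominator Σ(x_t−x̄)² = 273.3333
r_1 = 96.5556 / 273.3333 = 0.353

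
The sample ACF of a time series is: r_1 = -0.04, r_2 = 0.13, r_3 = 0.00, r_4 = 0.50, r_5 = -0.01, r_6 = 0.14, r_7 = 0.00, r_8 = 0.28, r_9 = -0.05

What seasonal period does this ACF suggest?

4

The largest autocorrelation is r_4 = 0.50, with a weaker echo at lag 8 (0.28); the remaining lags stay at or below 0.14.
The dominant spike at lag 4 indicates a seasonal period of 4.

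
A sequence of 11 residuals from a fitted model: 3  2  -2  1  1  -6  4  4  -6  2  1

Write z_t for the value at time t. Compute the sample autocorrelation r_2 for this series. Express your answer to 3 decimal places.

Mean z̄ = (3 + 2 − 2 + 1 + 1 − 6 + 4 + 4 − 6 + 2 + 1)/11 = 0.3636
Numerator Σ_{t=1}^{9}(z_t−z̄)(z_{t+2}−z̄) = -52.8099
Denominator Σ(z_t−z̄)² = 126.5455
r_2 = -52.8099 / 126.5455 = -0.417

-0.417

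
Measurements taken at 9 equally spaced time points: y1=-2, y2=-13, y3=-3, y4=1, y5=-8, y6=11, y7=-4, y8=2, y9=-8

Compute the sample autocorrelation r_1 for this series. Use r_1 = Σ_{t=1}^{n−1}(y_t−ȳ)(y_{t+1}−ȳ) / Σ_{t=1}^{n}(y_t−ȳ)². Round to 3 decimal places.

-0.377

Mean ȳ = (-2 − 13 − 3 + 1 − 8 + 11 − 4 + 2 − 8)/9 = -2.6667
Numerator Σ_{t=1}^{8}(y_t−ȳ)(y_{t+1}−ȳ) = -146.4444
Denominator Σ(y_t−ȳ)² = 388.0000
r_1 = -146.4444 / 388.0000 = -0.377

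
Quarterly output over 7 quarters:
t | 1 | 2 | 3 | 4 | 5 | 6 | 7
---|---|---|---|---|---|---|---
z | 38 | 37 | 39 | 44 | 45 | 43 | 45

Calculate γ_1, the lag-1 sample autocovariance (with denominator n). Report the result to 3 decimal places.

5.708

Mean z̄ = (38 + 37 + 39 + 44 + 45 + 43 + 45)/7 = 41.5714
Σ_{t=1}^{6}(z_t−z̄)(z_{t+1}−z̄) = 39.9592
γ_1 = 39.9592 / 7 = 5.708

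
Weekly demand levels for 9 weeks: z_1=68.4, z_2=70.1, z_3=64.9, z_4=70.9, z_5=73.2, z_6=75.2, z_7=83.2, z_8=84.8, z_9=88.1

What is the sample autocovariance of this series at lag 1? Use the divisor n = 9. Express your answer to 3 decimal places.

37.956

Mean z̄ = (68.4 + 70.1 + 64.9 + 70.9 + 73.2 + 75.2 + 83.2 + 84.8 + 88.1)/9 = 75.4222
Σ_{t=1}^{8}(z_t−z̄)(z_{t+1}−z̄) = 341.6017
γ_1 = 341.6017 / 9 = 37.956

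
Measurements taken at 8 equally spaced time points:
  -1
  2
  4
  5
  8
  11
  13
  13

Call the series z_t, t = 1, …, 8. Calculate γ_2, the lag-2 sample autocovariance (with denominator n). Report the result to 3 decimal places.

Mean z̄ = (-1 + 2 + 4 + 5 + 8 + 11 + 13 + 13)/8 = 6.8750
Deviations: -7.8750, -4.8750, -2.8750, -1.8750, 1.1250, 4.1250, 6.1250, 6.1250
Σ_{t=1}^{6}(z_t−z̄)(z_{t+2}−z̄) = 52.9688
γ_2 = 52.9688 / 8 = 6.621

6.621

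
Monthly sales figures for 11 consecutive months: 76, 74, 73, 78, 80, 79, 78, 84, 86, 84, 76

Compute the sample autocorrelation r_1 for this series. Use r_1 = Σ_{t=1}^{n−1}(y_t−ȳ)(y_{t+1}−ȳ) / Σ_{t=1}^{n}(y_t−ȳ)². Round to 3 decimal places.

Mean ȳ = (76 + 74 + 73 + 78 + 80 + 79 + 78 + 84 + 86 + 84 + 76)/11 = 78.9091
Numerator Σ_{t=1}^{10}(y_t−ȳ)(y_{t+1}−ȳ) = 100.4463
Denominator Σ(y_t−ȳ)² = 180.9091
r_1 = 100.4463 / 180.9091 = 0.555

0.555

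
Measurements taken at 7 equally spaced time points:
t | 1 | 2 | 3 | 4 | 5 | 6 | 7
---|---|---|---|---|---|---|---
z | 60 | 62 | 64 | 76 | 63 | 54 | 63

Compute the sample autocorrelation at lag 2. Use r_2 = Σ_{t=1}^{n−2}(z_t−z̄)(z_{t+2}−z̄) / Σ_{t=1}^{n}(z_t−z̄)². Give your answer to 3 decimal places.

-0.518

Mean z̄ = (60 + 62 + 64 + 76 + 63 + 54 + 63)/7 = 63.1429
Deviations from mean: -3.1429, -1.1429, 0.8571, 12.8571, -0.1429, -9.1429, -0.1429
Σ(z_t−z̄)(z_{t+2}−z̄) = (-2.6939) + (-14.6939) + (-0.1224) + (-117.5510) + (0.0204) = -135.0408
Denominator Σ(z_t−z̄)² = 260.8571
r_2 = -135.0408 / 260.8571 = -0.518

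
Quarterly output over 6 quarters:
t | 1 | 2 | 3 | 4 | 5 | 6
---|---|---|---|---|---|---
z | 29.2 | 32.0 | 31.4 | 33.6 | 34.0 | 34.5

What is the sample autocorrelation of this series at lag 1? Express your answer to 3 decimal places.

Mean z̄ = (29.2 + 32.0 + 31.4 + 33.6 + 34.0 + 34.5)/6 = 32.4500
Deviations from mean: -3.2500, -0.4500, -1.0500, 1.1500, 1.5500, 2.0500
Σ(z_t−z̄)(z_{t+1}−z̄) = (1.4625) + (0.4725) + (-1.2075) + (1.7825) + (3.1775) = 5.6875
Denominator Σ(z_t−z̄)² = 19.7950
r_1 = 5.6875 / 19.7950 = 0.287

0.287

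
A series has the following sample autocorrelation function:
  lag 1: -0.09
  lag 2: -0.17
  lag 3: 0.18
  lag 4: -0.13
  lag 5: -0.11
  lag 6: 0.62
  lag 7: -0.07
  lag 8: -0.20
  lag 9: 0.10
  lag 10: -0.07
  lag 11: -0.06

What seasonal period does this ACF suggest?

6

The largest autocorrelation is r_6 = 0.62; the remaining lags stay at or below 0.18.
The dominant spike at lag 6 indicates a seasonal period of 6.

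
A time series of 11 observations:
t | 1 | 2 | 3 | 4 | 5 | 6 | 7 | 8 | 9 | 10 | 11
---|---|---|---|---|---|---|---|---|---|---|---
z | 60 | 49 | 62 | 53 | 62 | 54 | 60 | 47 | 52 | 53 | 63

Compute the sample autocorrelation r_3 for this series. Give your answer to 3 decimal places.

-0.621

Mean z̄ = (60 + 49 + 62 + 53 + 62 + 54 + 60 + 47 + 52 + 53 + 63)/11 = 55.9091
Numerator Σ_{t=1}^{8}(z_t−z̄)(z_{t+3}−z̄) = -199.3884
Denominator Σ(z_t−z̄)² = 320.9091
r_3 = -199.3884 / 320.9091 = -0.621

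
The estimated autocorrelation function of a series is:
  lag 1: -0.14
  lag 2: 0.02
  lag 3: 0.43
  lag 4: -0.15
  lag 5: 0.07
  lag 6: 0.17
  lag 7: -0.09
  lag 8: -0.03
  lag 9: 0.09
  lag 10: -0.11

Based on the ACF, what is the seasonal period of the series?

3

The largest autocorrelation is r_3 = 0.43, with a weaker echo at lag 6 (0.17); the remaining lags stay at or below 0.09.
The dominant spike at lag 3 indicates a seasonal period of 3.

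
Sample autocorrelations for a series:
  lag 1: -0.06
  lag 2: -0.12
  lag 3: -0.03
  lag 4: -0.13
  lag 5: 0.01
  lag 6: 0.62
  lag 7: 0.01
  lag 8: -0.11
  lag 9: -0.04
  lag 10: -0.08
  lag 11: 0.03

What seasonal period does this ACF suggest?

6

The largest autocorrelation is r_6 = 0.62; the remaining lags stay at or below 0.03.
The dominant spike at lag 6 indicates a seasonal period of 6.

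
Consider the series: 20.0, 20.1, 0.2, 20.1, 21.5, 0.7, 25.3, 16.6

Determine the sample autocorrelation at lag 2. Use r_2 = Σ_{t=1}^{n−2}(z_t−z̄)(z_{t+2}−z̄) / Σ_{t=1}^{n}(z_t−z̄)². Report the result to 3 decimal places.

Mean z̄ = (20.0 + 20.1 + 0.2 + 20.1 + 21.5 + 0.7 + 25.3 + 16.6)/8 = 15.5625
Deviations from mean: 4.4375, 4.5375, -15.3625, 4.5375, 5.9375, -14.8625, 9.7375, 1.0375
Σ(z_t−z̄)(z_{t+2}−z̄) = (-68.1711) + (20.5889) + (-91.2148) + (-67.4386) + (57.8164) + (-15.4198) = -163.8391
Denominator Σ(z_t−z̄)² = 648.9188
r_2 = -163.8391 / 648.9188 = -0.252

-0.252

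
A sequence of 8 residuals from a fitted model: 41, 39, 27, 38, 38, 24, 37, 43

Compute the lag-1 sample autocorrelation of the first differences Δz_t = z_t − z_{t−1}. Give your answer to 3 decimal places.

First differences Δz: -2, -12, 11, 0, -14, 13, 6
Mean of differences = 0.2857
Numerator Σ(Δz_t−Δz̄)(Δz_{t+1}−Δz̄) = -211.5102
Denominator Σ(Δz_t−Δz̄)² = 669.4286
r_1(Δz) = -211.5102 / 669.4286 = -0.316

-0.316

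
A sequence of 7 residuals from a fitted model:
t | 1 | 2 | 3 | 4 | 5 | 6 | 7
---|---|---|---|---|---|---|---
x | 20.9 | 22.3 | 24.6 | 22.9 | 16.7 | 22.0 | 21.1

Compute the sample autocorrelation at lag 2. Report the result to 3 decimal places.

-0.361

Mean x̄ = (20.9 + 22.3 + 24.6 + 22.9 + 16.7 + 22.0 + 21.1)/7 = 21.5000
Σ(x_t−x̄)(x_{t+2}−x̄) = (-1.8600) + (1.1200) + (-14.8800) + (0.7000) + (1.9200) = -13.0000
Denominator Σ(x_t−x̄)² = 36.0200
r_2 = -13.0000 / 36.0200 = -0.361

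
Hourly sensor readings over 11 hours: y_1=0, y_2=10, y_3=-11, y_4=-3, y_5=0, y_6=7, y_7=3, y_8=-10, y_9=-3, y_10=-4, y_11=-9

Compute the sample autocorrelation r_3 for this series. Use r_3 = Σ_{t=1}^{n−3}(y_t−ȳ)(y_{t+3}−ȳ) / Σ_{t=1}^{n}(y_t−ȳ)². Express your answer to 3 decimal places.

-0.097

Mean ȳ = (0 + 10 − 11 − 3 + 0 + 7 + 3 − 10 − 3 − 4 − 9)/11 = -1.8182
Numerator Σ_{t=1}^{8}(y_t−ȳ)(y_{t+3}−ȳ) = -44.3719
Denominator Σ(y_t−ȳ)² = 457.6364
r_3 = -44.3719 / 457.6364 = -0.097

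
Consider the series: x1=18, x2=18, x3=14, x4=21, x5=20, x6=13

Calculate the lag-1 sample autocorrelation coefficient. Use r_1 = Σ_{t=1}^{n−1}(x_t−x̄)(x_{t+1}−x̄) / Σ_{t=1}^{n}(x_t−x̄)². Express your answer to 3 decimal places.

Mean x̄ = (18 + 18 + 14 + 21 + 20 + 13)/6 = 17.3333
Σ(x_t−x̄)(x_{t+1}−x̄) = (0.4444) + (-2.2222) + (-12.2222) + (9.7778) + (-11.5556) = -15.7778
Denominator Σ(x_t−x̄)² = 51.3333
r_1 = -15.7778 / 51.3333 = -0.307

-0.307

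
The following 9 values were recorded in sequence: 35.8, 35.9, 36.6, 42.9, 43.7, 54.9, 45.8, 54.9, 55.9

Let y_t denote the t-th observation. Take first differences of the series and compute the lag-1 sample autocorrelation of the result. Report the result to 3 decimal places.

-0.748

First differences Δy: 0.1, 0.7, 6.3, 0.8, 11.2, -9.1, 9.1, 1.0
Mean of differences = 2.5125
Numerator Σ(Δy_t−Δȳ)(Δy_{t+1}−Δȳ) = -211.2002
Denominator Σ(Δy_t−Δȳ)² = 282.3888
r_1(Δy) = -211.2002 / 282.3888 = -0.748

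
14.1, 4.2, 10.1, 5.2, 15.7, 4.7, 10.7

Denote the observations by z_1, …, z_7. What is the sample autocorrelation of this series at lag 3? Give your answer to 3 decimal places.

Mean z̄ = (14.1 + 4.2 + 10.1 + 5.2 + 15.7 + 4.7 + 10.7)/7 = 9.2429
Numerator Σ_{t=1}^{4}(z_t−z̄)(z_{t+3}−z̄) = -61.9841
Denominator Σ(z_t−z̄)² = 130.5571
r_3 = -61.9841 / 130.5571 = -0.475

-0.475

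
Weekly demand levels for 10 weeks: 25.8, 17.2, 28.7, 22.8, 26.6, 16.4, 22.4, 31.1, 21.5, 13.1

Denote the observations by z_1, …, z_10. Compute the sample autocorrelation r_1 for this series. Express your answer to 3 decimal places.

Mean z̄ = (25.8 + 17.2 + 28.7 + 22.8 + 26.6 + 16.4 + 22.4 + 31.1 + 21.5 + 13.1)/10 = 22.5600
Numerator Σ_{t=1}^{9}(z_t−z̄)(z_{t+1}−z̄) = -72.1256
Denominator Σ(z_t−z̄)² = 294.8240
r_1 = -72.1256 / 294.8240 = -0.245

-0.245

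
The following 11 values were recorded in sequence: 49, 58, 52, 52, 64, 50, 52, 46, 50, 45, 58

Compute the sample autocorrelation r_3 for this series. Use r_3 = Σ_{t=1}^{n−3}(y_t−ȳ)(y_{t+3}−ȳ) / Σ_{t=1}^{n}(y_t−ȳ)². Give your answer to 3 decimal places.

Mean ȳ = (49 + 58 + 52 + 52 + 64 + 50 + 52 + 46 + 50 + 45 + 58)/11 = 52.3636
Numerator Σ_{t=1}^{8}(y_t−ȳ)(y_{t+3}−ȳ) = -33.8512
Denominator Σ(y_t−ȳ)² = 316.5455
r_3 = -33.8512 / 316.5455 = -0.107

-0.107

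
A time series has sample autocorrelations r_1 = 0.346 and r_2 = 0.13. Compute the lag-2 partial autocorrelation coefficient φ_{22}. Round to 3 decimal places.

φ_{22} = (r_2 − r_1²) / (1 − r_1²)
r_1² = (0.346)² = 0.119716
Numerator = 0.13 − 0.1197 = 0.0103; denominator = 1 − 0.1197 = 0.8803
φ_{22} = 0.0103 / 0.8803 = 0.012

0.012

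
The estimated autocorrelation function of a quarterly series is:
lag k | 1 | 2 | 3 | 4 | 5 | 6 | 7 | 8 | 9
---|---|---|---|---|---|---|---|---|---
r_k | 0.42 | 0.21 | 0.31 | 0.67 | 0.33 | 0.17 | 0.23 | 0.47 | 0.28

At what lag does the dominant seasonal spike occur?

The largest autocorrelation is r_4 = 0.67, with a weaker echo at lag 8 (0.47); the remaining lags stay at or below 0.42. The elevated value at lag 1 (0.42), dropping to 0.21 at lag 2, reflects decaying short-term dependence rather than seasonality.
The dominant spike at lag 4 indicates a seasonal period of 4.

4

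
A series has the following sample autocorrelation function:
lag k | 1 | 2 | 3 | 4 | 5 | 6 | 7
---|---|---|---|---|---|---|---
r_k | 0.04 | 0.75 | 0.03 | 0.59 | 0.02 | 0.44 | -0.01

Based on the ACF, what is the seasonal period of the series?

The largest autocorrelation is r_2 = 0.75, with weaker echoes at lags 4 (0.59) and 6 (0.44); the remaining lags stay at or below 0.04.
The dominant spike at lag 2 indicates a seasonal period of 2.

2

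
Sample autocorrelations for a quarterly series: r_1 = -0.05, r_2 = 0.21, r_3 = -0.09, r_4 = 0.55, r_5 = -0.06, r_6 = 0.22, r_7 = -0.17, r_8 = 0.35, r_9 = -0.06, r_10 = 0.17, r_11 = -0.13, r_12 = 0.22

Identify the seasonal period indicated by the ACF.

4

The largest autocorrelation is r_4 = 0.55, with a weaker echo at lag 8 (0.35); the remaining lags stay at or below 0.22.
The dominant spike at lag 4 indicates a seasonal period of 4.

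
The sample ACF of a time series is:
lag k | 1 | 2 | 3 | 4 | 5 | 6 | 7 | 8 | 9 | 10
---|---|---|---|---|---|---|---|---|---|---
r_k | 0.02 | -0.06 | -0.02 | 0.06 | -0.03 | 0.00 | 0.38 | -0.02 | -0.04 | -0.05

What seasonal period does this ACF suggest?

7

The largest autocorrelation is r_7 = 0.38; the remaining lags stay at or below 0.06.
The dominant spike at lag 7 indicates a seasonal period of 7.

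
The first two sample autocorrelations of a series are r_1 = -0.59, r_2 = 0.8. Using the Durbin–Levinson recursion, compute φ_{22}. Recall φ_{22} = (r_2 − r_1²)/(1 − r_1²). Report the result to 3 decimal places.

φ_{22} = (r_2 − r_1²) / (1 − r_1²)
r_1² = (-0.59)² = 0.3481
Numerator = 0.8 − 0.3481 = 0.4519; denominator = 1 − 0.3481 = 0.6519
φ_{22} = 0.4519 / 0.6519 = 0.693

0.693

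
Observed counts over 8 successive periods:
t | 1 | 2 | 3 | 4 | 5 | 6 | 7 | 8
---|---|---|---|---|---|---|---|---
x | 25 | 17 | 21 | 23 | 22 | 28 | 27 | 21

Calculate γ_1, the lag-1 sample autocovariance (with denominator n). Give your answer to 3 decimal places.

Mean x̄ = (25 + 17 + 21 + 23 + 22 + 28 + 27 + 21)/8 = 23.0000
Σ_{t=1}^{7}(x_t−x̄)(x_{t+1}−x̄) = 7.0000
γ_1 = 7.0000 / 8 = 0.875

0.875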